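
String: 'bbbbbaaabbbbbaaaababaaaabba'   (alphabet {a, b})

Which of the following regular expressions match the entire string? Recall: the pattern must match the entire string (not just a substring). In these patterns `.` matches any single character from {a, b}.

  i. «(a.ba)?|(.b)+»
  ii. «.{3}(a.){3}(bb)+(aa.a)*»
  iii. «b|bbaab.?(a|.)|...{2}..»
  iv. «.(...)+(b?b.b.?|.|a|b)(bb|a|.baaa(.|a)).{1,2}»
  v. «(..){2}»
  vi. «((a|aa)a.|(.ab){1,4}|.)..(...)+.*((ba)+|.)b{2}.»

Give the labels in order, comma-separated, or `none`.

i → no match
ii → no match
iii → no match
iv → no match
v → no match
vi → match

vi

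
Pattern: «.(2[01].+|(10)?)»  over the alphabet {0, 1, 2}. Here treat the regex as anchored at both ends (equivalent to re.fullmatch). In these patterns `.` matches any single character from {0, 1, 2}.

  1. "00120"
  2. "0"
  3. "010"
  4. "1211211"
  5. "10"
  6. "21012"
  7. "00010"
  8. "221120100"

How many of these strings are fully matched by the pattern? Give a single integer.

1. "00120" → no match
2. "0" → match
3. "010" → match
4. "1211211" → match
5. "10" → no match
6. "21012" → no match
7. "00010" → no match
8. "221120100" → match
Total matched: 4

4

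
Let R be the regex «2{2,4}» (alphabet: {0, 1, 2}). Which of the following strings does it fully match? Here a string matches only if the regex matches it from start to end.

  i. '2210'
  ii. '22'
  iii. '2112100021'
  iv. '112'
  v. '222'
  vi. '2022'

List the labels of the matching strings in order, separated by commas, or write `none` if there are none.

i → no match — must end with '2'
ii → match
iii → no match — must end with '2'
iv → no match — must start with '2'
v → match
vi → no match

ii, v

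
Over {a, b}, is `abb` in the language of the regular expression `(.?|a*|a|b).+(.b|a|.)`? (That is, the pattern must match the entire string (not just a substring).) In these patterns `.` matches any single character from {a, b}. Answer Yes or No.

Yes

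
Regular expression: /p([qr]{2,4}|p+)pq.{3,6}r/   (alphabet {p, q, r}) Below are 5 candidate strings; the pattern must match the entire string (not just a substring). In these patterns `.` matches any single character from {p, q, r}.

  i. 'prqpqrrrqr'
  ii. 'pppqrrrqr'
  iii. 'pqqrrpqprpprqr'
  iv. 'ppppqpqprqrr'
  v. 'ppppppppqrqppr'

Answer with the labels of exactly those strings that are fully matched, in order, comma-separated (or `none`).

i, ii, iii, iv, v

i → match
ii → match
iii → match
iv → match
v → match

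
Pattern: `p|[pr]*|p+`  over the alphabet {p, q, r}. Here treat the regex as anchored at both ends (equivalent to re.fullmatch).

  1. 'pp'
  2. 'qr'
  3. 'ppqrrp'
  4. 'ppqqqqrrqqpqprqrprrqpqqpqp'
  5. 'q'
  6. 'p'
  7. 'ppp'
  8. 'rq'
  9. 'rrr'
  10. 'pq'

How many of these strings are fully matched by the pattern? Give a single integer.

4

1. 'pp' → match
2. 'qr' → no match
3. 'ppqrrp' → no match
4 → no match
5. 'q' → no match
6. 'p' → match
7. 'ppp' → match
8. 'rq' → no match
9. 'rrr' → match
10. 'pq' → no match
Total matched: 4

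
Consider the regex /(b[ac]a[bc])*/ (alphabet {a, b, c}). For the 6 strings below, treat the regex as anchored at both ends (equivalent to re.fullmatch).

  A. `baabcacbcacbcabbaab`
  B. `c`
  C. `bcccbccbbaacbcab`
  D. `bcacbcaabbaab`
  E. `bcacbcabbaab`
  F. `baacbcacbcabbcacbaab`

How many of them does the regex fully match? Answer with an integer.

2

A → no match
B. `c` → no match
C → no match
D → no match
E. `bcacbcabbaab` → match
F → match
Total matched: 2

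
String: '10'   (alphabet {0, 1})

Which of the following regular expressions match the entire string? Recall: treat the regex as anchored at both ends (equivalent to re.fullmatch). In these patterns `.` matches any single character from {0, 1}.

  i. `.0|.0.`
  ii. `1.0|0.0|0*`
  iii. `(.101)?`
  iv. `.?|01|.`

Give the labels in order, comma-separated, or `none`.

i → match
ii → no match
iii → no match
iv → no match

i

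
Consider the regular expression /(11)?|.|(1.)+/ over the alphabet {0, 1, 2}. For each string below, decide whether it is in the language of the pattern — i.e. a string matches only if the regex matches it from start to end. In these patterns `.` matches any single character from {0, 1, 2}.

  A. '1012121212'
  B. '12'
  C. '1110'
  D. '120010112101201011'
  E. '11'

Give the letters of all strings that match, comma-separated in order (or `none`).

A, B, C, E

A → match
B → match
C → match
D → no match
E → match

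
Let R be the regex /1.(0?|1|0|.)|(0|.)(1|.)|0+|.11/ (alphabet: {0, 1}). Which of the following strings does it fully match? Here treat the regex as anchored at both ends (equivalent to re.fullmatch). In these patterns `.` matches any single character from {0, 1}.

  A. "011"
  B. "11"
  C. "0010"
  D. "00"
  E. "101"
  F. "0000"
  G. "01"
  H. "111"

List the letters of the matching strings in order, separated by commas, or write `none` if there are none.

A, B, D, E, F, G, H

A → match
B → match
C → no match
D → match
E → match
F → match
G → match
H → match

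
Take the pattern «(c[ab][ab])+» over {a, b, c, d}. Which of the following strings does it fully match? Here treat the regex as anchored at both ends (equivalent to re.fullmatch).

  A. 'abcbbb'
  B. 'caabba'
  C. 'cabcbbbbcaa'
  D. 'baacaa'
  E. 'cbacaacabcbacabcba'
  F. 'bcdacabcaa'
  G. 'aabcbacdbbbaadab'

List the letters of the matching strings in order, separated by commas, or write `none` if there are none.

E

A → no match — must start with 'c'
B → no match
C → no match
D → no match — must start with 'c'
E → match
F → no match — must start with 'c'
G → no match — must start with 'c'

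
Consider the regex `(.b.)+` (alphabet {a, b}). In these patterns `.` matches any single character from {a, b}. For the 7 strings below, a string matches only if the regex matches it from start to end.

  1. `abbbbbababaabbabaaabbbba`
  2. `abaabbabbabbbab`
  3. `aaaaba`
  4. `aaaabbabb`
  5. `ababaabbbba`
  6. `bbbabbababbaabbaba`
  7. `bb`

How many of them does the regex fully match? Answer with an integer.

1 → no match
2 → no match
3 → no match
4 → no match
5 → no match
6 → match
7 → no match
Total matched: 1

1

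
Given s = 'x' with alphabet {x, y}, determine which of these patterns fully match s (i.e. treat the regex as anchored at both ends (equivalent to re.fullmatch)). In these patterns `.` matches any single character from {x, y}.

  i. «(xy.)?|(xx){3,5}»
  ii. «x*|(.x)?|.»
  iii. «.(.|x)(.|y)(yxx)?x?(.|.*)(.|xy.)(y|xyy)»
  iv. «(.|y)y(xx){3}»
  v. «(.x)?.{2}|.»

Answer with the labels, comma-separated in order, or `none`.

i → no match
ii → match
iii → no match
iv → no match — must end with 'xx'
v → match

ii, v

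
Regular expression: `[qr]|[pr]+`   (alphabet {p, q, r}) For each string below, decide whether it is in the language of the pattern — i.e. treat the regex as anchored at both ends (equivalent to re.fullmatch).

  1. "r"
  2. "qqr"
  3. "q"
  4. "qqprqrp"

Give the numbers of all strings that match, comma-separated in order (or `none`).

1 → match
2 → no match
3 → match
4 → no match

1, 3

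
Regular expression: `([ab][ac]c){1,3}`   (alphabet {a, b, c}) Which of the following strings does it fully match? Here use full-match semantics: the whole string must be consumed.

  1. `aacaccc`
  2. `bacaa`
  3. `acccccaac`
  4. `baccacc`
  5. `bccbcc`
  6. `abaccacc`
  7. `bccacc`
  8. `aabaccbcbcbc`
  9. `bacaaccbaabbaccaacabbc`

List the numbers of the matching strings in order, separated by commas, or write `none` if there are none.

5, 7

1 → no match
2 → no match — must end with `c`
3 → no match
4 → no match
5 → match
6 → no match
7 → match
8 → no match
9 → no match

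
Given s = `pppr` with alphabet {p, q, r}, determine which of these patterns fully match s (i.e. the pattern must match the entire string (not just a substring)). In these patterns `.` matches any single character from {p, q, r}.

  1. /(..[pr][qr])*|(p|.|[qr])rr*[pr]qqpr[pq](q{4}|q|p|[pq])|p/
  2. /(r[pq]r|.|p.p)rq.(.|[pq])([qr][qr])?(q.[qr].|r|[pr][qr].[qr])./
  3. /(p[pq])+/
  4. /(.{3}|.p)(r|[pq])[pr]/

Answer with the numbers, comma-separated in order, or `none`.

1 → match
2 → no match
3 → no match
4 → match

1, 4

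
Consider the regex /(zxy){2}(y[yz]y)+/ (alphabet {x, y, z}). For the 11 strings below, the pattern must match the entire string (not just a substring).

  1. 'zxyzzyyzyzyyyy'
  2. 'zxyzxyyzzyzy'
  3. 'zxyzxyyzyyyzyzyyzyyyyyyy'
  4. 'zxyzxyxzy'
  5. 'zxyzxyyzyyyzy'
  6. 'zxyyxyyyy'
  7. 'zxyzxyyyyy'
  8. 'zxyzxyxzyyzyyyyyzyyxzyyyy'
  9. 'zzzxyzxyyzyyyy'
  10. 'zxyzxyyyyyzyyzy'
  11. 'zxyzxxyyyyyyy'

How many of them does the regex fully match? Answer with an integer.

1 → no match
2 → no match
3 → no match
4 → no match
5 → no match
6 → no match
7 → no match
8 → no match
9 → no match — must start with 'zxy'
10 → match
11 → no match
Total matched: 1

1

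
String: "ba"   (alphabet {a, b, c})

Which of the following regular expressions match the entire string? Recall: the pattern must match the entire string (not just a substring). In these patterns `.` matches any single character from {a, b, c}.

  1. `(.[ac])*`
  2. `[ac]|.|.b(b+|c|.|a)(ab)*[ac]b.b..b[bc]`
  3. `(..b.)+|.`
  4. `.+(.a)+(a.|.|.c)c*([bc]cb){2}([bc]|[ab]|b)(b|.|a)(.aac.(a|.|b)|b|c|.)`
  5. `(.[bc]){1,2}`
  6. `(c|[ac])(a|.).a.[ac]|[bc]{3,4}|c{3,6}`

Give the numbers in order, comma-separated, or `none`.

1 → match
2 → no match
3 → no match
4 → no match
5 → no match
6 → no match

1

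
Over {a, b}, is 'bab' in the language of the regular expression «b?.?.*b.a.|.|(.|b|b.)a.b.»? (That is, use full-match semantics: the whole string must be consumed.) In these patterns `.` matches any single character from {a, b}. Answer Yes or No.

No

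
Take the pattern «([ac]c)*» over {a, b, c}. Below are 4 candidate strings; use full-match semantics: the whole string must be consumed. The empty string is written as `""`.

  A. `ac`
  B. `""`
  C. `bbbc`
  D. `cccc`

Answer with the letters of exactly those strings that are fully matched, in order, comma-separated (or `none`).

A, B, D

A. `ac` → match
B. `""` → match
C. `bbbc` → no match
D. `cccc` → match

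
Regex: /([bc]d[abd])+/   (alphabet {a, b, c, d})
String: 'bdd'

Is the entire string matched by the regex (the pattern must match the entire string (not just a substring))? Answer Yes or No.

Yes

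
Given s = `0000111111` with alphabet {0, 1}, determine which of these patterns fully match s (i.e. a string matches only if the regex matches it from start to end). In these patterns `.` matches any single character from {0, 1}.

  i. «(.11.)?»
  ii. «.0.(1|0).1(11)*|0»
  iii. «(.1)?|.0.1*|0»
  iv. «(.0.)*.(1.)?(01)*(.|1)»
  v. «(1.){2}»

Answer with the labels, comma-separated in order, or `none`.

ii

i → no match
ii → match
iii → no match
iv → no match
v → no match — must start with `1`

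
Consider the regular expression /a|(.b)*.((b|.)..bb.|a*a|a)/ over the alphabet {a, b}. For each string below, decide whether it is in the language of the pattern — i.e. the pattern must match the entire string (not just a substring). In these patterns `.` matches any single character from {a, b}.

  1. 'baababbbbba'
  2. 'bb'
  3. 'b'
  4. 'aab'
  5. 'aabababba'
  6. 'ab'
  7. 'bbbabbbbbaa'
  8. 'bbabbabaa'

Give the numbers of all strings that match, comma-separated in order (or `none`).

1. 'baababbbbba' → no match
2. 'bb' → no match
3. 'b' → no match
4. 'aab' → no match
5. 'aabababba' → no match
6. 'ab' → no match
7. 'bbbabbbbbaa' → no match
8. 'bbabbabaa' → no match

none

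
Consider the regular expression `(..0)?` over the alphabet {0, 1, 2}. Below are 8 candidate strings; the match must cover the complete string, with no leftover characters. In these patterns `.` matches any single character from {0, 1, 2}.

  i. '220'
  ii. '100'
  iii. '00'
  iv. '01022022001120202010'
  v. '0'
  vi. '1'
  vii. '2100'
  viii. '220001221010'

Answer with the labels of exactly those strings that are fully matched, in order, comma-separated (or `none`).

i, ii

i → match
ii → match
iii → no match
iv → no match
v → no match
vi → no match
vii → no match
viii → no match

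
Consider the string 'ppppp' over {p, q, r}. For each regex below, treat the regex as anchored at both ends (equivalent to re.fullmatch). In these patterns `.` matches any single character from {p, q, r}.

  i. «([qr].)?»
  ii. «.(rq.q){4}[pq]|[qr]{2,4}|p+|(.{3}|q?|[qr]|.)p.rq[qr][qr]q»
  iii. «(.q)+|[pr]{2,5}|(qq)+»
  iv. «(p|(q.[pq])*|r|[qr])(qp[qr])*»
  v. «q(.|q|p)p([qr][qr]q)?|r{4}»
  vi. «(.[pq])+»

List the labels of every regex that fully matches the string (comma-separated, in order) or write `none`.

i → no match
ii → match
iii → match
iv → no match
v → no match
vi → no match

ii, iii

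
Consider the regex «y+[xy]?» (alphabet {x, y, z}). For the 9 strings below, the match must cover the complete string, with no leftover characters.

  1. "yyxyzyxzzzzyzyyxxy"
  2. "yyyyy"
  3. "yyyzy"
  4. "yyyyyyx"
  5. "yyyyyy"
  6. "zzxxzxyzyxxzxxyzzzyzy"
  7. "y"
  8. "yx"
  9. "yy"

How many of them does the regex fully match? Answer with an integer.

1 → no match
2 → match
3 → no match
4 → match
5 → match
6 → no match — must start with "y"
7 → match
8 → match
9 → match
Total matched: 6

6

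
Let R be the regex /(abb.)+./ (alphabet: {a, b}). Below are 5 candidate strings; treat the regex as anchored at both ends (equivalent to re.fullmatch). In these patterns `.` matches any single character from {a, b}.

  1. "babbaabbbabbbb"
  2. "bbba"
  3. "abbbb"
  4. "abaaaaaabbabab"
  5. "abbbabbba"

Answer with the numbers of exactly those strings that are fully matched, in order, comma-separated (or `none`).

3, 5

1 → no match — must start with "abb"
2 → no match — must start with "abb"
3 → match
4 → no match — must start with "abb"
5 → match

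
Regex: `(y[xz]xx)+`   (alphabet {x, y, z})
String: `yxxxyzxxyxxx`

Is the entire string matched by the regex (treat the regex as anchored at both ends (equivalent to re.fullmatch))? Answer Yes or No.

Yes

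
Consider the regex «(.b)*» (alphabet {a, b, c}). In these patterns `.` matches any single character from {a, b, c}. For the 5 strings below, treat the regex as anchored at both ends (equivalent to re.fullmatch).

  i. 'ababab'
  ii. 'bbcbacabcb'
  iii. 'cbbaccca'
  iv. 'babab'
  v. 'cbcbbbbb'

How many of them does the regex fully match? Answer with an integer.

2

i → match
ii → no match
iii → no match
iv → no match
v → match
Total matched: 2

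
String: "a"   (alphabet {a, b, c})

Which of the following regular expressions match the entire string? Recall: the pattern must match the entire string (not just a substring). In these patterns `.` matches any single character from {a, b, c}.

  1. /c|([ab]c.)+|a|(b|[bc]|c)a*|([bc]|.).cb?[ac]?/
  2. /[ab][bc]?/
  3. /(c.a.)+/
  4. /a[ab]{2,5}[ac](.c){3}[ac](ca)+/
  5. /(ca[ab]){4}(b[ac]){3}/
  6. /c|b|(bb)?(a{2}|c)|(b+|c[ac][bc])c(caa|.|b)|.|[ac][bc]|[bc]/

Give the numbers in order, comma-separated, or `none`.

1, 2, 6

1 → match
2 → match
3 → no match — must start with "c"
4 → no match — must end with "ca"
5 → no match — must start with "ca"
6 → match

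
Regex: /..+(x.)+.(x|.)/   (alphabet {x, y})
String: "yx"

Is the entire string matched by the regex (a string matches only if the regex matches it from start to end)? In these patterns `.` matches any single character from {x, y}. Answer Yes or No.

No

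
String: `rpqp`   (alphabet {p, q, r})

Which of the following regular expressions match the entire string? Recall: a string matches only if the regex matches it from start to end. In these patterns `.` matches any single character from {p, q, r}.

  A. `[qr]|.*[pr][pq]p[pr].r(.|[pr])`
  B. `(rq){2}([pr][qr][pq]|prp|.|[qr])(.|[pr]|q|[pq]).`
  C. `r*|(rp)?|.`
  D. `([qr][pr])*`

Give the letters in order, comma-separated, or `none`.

A → no match
B → no match — must start with `rq`
C → no match
D → match

D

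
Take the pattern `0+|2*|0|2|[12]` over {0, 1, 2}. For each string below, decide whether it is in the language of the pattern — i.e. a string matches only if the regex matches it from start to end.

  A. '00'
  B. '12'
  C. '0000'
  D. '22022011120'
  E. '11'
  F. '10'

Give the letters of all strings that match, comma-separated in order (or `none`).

A → match
B → no match
C → match
D → no match
E → no match
F → no match

A, C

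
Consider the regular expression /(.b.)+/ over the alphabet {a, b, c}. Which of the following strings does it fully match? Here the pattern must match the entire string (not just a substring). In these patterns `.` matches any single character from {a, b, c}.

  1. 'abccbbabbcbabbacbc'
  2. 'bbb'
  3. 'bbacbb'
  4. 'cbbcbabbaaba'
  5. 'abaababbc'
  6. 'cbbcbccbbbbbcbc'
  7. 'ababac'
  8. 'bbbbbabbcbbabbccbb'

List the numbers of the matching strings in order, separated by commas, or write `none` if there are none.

1 → match
2 → match
3 → match
4 → match
5 → match
6 → match
7 → no match
8 → match

1, 2, 3, 4, 5, 6, 8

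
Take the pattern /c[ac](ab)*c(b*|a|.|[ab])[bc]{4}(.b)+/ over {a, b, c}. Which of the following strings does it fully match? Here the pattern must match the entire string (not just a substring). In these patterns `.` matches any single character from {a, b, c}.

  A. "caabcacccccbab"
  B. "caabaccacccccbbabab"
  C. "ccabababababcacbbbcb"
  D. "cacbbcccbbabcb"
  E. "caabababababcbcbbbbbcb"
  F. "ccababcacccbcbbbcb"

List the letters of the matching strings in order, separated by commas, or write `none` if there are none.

A → match
B → no match
C → match
D → match
E → match
F → match

A, C, D, E, F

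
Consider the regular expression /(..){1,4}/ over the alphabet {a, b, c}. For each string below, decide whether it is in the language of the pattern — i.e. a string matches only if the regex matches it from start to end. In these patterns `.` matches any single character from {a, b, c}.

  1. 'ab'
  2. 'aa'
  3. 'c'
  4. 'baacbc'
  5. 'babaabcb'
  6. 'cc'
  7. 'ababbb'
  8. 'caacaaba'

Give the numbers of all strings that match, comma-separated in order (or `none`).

1, 2, 4, 5, 6, 7, 8

1 → match
2 → match
3 → no match
4 → match
5 → match
6 → match
7 → match
8 → match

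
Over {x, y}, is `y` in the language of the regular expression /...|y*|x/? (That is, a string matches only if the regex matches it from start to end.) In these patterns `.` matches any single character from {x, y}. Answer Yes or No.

Yes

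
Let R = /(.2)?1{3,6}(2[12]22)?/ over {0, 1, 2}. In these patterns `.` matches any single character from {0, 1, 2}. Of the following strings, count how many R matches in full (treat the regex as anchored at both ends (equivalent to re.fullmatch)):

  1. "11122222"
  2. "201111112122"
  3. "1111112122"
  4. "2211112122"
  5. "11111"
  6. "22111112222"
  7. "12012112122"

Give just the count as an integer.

4

1. "11122222" → no match
2. "201111112122" → no match
3. "1111112122" → match
4. "2211112122" → match
5. "11111" → match
6. "22111112222" → match
7. "12012112122" → no match
Total matched: 4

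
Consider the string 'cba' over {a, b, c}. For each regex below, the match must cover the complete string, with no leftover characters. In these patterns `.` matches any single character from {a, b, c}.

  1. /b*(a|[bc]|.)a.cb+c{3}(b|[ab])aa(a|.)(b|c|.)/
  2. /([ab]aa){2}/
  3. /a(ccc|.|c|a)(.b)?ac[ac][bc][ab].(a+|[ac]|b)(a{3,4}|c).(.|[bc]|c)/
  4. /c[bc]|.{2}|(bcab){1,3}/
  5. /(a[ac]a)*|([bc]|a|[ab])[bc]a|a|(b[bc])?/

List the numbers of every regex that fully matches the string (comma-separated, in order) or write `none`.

1 → no match
2 → no match — must end with 'aa'
3 → no match — must start with 'a'
4 → no match
5 → match

5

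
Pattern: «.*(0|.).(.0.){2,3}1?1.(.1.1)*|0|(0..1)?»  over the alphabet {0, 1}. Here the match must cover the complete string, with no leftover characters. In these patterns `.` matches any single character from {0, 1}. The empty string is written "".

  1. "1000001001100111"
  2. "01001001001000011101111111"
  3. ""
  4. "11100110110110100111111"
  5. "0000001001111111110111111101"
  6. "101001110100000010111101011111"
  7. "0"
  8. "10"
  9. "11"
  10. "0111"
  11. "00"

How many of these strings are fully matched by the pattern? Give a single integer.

1 → match
2 → match
3 → match
4 → no match
5 → match
6 → match
7 → match
8 → no match
9 → no match
10 → match
11 → no match
Total matched: 7

7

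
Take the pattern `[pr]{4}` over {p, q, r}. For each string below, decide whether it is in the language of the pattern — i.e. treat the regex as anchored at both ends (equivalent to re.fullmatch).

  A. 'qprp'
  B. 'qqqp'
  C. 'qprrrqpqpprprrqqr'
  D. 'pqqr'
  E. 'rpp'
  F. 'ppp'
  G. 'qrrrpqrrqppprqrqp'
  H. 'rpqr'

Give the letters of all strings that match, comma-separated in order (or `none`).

none

A → no match
B → no match
C → no match
D → no match
E → no match
F → no match
G → no match
H → no match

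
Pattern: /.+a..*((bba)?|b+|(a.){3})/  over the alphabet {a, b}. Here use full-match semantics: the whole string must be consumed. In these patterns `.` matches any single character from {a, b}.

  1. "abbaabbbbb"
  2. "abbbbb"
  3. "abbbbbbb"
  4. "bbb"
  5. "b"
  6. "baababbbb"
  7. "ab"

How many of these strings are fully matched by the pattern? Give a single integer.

2

1 → match
2 → no match
3 → no match
4 → no match
5 → no match
6 → match
7 → no match
Total matched: 2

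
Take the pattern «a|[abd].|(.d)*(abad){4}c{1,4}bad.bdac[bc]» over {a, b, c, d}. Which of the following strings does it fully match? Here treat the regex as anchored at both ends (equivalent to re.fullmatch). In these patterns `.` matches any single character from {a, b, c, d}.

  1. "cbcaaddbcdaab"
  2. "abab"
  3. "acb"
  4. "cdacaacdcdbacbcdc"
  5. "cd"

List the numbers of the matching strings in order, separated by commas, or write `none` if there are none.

1 → no match
2 → no match
3 → no match
4 → no match
5 → no match

none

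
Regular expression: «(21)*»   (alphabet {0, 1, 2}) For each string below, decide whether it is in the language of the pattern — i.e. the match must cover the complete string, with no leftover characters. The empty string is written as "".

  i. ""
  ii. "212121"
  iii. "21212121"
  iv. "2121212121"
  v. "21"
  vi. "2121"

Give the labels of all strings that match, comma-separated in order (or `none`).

i, ii, iii, iv, v, vi

i → match
ii → match
iii → match
iv → match
v → match
vi → match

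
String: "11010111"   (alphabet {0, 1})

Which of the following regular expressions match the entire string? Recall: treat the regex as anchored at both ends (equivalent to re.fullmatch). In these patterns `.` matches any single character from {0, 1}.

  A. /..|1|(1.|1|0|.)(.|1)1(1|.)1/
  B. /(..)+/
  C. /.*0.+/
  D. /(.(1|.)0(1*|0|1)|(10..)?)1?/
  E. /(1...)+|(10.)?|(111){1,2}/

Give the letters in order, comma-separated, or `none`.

B, C

A → no match
B → match
C → match
D → no match
E → no match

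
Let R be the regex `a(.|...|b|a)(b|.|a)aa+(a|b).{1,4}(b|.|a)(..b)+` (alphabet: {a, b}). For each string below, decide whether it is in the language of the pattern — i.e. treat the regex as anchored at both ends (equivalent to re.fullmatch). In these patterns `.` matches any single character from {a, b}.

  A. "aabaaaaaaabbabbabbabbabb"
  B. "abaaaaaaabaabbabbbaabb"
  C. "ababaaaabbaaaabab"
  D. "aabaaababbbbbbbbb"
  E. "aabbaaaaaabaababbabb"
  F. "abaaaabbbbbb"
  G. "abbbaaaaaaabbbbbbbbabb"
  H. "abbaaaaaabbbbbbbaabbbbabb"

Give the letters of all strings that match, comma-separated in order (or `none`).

A, C, D, E, F, G, H

A → match
B → no match
C → match
D → match
E → match
F → match
G → match
H → match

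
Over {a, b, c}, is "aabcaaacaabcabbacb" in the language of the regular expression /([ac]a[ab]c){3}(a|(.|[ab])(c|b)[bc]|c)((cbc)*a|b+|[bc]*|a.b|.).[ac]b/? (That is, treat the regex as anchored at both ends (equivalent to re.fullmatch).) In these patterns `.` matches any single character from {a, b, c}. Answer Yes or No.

Yes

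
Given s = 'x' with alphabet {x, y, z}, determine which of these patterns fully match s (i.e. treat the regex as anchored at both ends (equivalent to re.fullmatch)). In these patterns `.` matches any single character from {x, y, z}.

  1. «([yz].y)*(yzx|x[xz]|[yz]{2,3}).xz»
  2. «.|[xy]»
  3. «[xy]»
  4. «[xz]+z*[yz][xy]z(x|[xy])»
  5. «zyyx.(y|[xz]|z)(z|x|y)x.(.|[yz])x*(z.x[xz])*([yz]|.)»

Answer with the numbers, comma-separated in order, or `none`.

1 → no match — must end with 'xz'
2 → match
3 → match
4 → no match
5 → no match — must start with 'zyyx'

2, 3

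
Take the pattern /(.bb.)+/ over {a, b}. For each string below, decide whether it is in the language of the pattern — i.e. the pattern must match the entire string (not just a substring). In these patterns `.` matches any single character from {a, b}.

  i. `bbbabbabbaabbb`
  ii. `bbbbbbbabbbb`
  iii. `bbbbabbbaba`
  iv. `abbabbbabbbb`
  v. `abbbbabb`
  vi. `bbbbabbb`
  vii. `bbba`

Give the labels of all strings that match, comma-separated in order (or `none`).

ii, iv, vi, vii

i → no match
ii → match
iii → no match
iv → match
v → no match
vi → match
vii → match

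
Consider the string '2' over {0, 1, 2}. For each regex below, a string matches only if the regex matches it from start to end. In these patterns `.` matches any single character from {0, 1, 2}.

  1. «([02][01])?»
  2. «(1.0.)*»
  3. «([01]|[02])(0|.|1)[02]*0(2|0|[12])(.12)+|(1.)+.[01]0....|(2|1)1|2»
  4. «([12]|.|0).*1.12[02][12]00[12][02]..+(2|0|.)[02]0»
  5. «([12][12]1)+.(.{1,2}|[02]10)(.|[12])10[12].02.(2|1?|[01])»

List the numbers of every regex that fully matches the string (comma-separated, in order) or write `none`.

1 → no match
2 → no match
3 → match
4 → no match — must end with '0'
5 → no match

3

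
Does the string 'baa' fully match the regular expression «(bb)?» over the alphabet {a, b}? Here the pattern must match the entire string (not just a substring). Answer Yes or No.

No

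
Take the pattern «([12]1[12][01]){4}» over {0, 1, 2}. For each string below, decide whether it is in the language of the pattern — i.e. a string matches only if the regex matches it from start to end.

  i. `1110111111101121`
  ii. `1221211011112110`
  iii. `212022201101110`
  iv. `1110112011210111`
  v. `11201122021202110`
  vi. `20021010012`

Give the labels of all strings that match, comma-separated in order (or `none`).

i

i → match
ii → no match
iii → no match
iv → no match
v → no match
vi → no match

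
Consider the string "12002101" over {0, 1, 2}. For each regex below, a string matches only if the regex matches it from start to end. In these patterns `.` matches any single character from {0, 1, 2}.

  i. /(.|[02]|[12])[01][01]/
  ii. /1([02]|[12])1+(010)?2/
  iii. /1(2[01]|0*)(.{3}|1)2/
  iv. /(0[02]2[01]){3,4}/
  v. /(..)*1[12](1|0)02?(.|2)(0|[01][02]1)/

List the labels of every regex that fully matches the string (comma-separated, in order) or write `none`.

i → no match
ii → no match — must end with "2"
iii → no match — must end with "2"
iv → no match — must start with "0"
v → match

v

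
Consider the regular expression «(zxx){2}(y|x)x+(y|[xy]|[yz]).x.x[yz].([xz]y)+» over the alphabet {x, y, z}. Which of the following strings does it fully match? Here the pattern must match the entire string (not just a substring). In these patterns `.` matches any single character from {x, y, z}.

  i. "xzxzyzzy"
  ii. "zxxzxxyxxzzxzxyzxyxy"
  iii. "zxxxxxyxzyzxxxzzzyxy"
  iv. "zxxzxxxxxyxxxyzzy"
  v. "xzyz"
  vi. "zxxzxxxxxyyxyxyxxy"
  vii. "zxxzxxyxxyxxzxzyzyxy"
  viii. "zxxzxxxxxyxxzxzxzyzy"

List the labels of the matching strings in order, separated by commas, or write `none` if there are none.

i. "xzxzyzzy" → no match — must start with "zxx"
ii → match
iii → no match
iv → match
v. "xzyz" → no match — must start with "zxx"
vi → match
vii → match
viii → match

ii, iv, vi, vii, viii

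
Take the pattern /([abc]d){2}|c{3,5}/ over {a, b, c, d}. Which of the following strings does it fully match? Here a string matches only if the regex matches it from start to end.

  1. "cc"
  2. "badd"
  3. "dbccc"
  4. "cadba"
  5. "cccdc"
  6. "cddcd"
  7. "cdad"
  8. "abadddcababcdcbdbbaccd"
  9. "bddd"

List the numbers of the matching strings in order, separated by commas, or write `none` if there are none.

1. "cc" → no match
2. "badd" → no match
3. "dbccc" → no match
4. "cadba" → no match
5. "cccdc" → no match
6. "cddcd" → no match
7. "cdad" → match
8 → no match
9. "bddd" → no match

7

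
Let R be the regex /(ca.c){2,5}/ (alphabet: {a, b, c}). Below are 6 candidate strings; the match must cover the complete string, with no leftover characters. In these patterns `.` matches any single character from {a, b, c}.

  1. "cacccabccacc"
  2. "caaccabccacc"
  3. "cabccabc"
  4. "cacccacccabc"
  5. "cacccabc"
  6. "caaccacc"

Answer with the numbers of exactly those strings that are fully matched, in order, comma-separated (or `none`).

1, 2, 3, 4, 5, 6

1 → match
2 → match
3 → match
4 → match
5 → match
6 → match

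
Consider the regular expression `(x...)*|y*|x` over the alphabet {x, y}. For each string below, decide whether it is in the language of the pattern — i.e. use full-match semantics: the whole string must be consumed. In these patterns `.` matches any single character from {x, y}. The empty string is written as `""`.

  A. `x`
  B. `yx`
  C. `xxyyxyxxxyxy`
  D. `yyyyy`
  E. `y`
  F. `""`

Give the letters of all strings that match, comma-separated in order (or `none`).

A, C, D, E, F

A → match
B → no match
C → match
D → match
E → match
F → match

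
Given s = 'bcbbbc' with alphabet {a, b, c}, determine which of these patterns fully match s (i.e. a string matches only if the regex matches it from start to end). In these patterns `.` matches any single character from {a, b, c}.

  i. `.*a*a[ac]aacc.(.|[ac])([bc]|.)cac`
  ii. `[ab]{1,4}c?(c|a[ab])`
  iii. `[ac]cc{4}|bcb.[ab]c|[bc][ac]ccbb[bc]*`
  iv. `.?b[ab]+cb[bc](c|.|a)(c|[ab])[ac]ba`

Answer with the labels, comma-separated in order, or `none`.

i → no match — must end with 'cac'
ii → no match
iii → match
iv → no match — must end with 'ba'

iii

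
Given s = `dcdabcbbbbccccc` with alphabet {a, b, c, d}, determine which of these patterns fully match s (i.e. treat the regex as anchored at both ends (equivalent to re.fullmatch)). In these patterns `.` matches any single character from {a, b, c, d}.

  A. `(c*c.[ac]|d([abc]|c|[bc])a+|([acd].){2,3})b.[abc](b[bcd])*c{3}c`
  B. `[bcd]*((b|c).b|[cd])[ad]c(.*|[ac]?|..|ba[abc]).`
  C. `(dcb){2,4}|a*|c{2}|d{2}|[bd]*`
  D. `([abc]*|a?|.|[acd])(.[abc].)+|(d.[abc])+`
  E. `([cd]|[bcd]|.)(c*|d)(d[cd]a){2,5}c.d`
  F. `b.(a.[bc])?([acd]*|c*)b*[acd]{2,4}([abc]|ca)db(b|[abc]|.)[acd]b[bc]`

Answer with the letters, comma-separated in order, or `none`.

A, D

A → match
B → no match
C → no match
D → match
E → no match — must end with `d`
F → no match — must start with `b`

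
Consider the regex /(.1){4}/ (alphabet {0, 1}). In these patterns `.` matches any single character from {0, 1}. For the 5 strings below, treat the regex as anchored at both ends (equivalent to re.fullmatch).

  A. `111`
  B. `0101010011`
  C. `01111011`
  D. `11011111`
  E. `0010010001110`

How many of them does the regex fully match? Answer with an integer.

1

A → no match
B → no match
C → no match
D → match
E → no match — must end with `1`
Total matched: 1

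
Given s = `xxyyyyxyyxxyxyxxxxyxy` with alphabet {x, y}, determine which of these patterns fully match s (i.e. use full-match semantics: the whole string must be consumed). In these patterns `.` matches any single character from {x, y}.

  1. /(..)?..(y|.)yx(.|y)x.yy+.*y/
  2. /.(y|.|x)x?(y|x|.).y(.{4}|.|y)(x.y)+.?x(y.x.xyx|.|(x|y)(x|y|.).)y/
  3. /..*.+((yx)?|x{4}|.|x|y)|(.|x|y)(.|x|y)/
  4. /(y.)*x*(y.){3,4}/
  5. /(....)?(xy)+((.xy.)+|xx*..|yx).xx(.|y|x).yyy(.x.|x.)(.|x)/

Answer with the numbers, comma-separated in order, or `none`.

2, 3

1 → no match
2 → match
3 → match
4 → no match
5 → no match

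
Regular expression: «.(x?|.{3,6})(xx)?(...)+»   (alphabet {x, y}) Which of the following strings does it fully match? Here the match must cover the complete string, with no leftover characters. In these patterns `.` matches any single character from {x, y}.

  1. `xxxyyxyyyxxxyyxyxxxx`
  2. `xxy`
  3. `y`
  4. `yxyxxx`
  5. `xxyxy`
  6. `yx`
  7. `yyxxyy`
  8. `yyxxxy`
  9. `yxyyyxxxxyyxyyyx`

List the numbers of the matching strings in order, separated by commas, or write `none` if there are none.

1 → match
2 → no match
3 → no match
4 → no match
5 → match
6 → no match
7 → no match
8 → no match
9 → match

1, 5, 9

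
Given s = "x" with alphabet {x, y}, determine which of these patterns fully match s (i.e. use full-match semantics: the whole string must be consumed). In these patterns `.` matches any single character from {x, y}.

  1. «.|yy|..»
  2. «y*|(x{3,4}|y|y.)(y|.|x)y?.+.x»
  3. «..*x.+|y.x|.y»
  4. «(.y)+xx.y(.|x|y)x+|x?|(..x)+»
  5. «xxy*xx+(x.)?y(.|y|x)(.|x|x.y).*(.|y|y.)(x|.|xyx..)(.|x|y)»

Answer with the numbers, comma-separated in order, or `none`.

1, 4

1 → match
2 → no match
3 → no match
4 → match
5 → no match — must start with "xx"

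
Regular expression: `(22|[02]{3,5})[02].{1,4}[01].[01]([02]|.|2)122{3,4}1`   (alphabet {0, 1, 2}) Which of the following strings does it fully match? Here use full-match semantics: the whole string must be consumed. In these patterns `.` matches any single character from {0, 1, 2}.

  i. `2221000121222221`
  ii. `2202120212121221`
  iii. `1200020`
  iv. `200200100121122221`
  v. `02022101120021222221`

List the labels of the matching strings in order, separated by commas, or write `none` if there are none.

i

i → match
ii → no match
iii → no match — must end with `21`
iv → no match
v → no match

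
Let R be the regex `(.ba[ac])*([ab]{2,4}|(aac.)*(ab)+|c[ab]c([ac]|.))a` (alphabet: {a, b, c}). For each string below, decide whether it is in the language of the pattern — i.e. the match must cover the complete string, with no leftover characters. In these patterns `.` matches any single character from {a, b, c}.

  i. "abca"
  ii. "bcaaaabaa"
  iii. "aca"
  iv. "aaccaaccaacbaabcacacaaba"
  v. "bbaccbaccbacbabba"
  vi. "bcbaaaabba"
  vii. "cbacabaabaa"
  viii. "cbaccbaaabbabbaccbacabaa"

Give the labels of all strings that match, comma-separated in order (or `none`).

i. "abca" → no match
ii. "bcaaaabaa" → no match
iii. "aca" → no match
iv → no match
v → match
vi. "bcbaaaabba" → no match
vii. "cbacabaabaa" → match
viii → no match

v, vii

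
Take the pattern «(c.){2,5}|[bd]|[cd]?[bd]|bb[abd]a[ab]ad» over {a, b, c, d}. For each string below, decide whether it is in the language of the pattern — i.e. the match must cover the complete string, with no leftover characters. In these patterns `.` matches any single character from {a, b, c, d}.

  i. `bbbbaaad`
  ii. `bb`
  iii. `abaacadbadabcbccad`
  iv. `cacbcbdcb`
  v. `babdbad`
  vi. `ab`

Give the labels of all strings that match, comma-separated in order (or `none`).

i → no match
ii → no match
iii → no match
iv → no match
v → no match
vi → no match

none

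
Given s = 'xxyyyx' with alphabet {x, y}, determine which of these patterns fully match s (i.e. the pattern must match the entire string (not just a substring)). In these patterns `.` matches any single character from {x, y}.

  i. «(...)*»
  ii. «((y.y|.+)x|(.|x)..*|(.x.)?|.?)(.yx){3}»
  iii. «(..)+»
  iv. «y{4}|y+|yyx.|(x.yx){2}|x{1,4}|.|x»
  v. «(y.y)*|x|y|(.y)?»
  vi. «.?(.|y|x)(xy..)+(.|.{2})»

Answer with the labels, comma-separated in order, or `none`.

i → match
ii → no match
iii → match
iv → no match
v → no match
vi → match

i, iii, vi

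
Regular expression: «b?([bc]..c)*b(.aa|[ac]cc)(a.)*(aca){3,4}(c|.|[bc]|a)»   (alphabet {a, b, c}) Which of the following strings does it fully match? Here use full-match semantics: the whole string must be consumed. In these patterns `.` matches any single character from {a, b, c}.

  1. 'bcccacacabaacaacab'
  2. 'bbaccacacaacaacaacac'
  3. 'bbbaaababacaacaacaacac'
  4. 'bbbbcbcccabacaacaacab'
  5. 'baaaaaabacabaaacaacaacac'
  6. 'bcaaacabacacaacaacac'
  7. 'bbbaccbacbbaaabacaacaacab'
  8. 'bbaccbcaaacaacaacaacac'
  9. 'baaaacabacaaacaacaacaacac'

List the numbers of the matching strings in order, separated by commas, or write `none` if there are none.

1 → no match
2 → match
3 → match
4 → match
5 → match
6 → match
7 → match
8 → match
9 → match

2, 3, 4, 5, 6, 7, 8, 9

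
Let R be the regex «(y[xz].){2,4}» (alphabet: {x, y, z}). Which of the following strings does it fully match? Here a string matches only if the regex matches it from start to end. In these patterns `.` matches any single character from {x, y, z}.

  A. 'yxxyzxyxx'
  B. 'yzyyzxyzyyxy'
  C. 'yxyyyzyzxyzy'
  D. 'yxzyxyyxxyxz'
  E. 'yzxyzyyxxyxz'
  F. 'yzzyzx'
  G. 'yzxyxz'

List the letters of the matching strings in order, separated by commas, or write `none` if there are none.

A, B, D, E, F, G

A → match
B → match
C → no match
D → match
E → match
F → match
G → match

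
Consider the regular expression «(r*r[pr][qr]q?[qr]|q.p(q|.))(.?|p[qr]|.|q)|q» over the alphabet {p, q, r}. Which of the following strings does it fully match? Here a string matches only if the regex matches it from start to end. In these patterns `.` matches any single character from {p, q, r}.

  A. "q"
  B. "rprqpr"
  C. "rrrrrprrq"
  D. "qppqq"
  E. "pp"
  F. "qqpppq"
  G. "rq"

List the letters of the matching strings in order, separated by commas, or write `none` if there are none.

A. "q" → match
B. "rprqpr" → match
C. "rrrrrprrq" → match
D. "qppqq" → match
E. "pp" → no match
F. "qqpppq" → match
G. "rq" → no match

A, B, C, D, F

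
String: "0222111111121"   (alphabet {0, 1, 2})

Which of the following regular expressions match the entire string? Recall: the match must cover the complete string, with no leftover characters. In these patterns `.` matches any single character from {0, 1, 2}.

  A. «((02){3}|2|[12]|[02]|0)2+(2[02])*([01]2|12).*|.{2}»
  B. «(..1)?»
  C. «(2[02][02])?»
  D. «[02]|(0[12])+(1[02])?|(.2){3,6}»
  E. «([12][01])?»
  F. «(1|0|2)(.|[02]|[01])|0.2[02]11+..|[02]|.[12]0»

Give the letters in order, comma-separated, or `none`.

F

A → no match
B → no match
C → no match
D → no match
E → no match
F → match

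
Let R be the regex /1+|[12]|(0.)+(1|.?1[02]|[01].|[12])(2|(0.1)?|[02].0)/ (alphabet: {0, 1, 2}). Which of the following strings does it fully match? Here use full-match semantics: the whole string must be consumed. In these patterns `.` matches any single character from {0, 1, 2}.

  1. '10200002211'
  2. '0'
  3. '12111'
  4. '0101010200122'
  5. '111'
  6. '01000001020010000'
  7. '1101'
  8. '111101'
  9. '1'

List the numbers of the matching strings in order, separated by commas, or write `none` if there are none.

1 → no match
2 → no match
3 → no match
4 → match
5 → match
6 → match
7 → no match
8 → no match
9 → match

4, 5, 6, 9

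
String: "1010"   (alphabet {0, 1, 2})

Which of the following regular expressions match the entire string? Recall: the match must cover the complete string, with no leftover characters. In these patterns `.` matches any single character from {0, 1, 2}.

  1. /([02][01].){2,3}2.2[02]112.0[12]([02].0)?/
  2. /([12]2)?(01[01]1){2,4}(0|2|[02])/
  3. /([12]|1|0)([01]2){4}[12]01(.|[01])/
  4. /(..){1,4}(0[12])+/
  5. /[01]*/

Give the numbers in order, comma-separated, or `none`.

1 → no match
2 → no match
3 → no match
4 → no match
5 → match

5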